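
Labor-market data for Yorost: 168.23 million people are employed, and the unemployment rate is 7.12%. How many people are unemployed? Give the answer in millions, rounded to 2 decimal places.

Let U be the number unemployed. The labor force is E + U, and U/(E+U) = 0.0712.
So U = 0.0712 × 168.23 / (1 − 0.0712) = 11.9780 / 0.9288 ≈ 12.90 million.

About 12.90 million are unemployed.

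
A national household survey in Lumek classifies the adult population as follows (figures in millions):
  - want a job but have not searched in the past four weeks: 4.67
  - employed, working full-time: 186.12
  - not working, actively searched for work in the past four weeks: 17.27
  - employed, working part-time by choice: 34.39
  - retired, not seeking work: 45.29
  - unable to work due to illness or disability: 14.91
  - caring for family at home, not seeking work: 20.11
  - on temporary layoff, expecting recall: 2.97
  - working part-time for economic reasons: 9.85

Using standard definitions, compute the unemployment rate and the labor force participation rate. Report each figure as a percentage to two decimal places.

Unemployment rate ≈ 8.08%; labor force participation rate ≈ 74.68%.

Employed = 186.12 + 34.39 + 9.85 = 230.36 million (anyone who worked, including part-time for economic reasons, counts as employed).
Unemployed = 17.27 + 2.97 = 20.24 million (jobless and actively searching, or on temporary layoff).
Labor force = 230.36 + 20.24 = 250.60 million.
Not in labor force = 4.67 + 45.29 + 14.91 + 20.11 = 84.98 million (those not working and not actively searching are outside the labor force — including those who want a job but have given up searching).
Civilian working-age population = 250.60 + 84.98 = 335.58 million.
Unemployment rate = 20.24 / 250.60 = 8.08%.
Labor force participation rate = 250.60 / 335.58 = 74.68%.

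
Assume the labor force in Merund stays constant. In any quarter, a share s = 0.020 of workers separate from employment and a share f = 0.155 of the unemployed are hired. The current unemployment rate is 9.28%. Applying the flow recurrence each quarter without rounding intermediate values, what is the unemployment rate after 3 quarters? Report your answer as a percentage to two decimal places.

With a fixed labor force, u_{t+1} = u_t + s·(1−u_t) − f·u_t = u_t·(1−s−f) + s.
Here 1−s−f = 0.825 and s = 0.020.
u_1 = 0.092800 × 0.825 + 0.020 = 0.096560.
u_2 = 0.096560 × 0.825 + 0.020 = 0.099662.
u_3 = 0.099662 × 0.825 + 0.020 = 0.102221.

Unemployment rate after three quarters ≈ 10.22%.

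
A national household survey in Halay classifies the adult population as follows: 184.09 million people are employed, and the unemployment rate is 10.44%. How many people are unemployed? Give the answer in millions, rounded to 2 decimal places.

Let U be the number unemployed. The labor force is E + U, and U/(E+U) = 0.1044.
So U = 0.1044 × 184.09 / (1 − 0.1044) = 19.2190 / 0.8956 ≈ 21.46 million.

About 21.46 million are unemployed.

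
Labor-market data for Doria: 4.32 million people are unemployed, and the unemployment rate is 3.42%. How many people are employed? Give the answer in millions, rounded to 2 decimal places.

Labor force = U / u = 4.32 / 0.0342 ≈ 126.32 million.
Employed = labor force − unemployed = 126.32 − 4.32 = 122.00 million.

About 122.00 million are employed.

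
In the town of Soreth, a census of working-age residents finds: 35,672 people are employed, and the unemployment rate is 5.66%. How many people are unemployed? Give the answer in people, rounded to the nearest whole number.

About 2,140 are unemployed.

Let U be the number unemployed. The labor force is E + U, and U/(E+U) = 0.0566.
So U = 0.0566 × 35,672 / (1 − 0.0566) = 2019.04 / 0.9434 ≈ 2,140.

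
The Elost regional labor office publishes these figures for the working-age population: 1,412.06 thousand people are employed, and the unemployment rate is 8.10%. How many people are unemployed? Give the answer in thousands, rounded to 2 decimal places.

Let U be the number unemployed. The labor force is E + U, and U/(E+U) = 0.0810.
So U = 0.0810 × 1,412.06 / (1 − 0.0810) = 114.3769 / 0.9190 ≈ 124.46 thousand.

About 124.46 thousand are unemployed.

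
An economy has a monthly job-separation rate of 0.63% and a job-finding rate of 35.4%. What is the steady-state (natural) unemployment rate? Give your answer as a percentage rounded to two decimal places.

Steady-state unemployment rate ≈ 1.75%.

At steady state the flows balance: s·E = f·U, so U/(E+U) = s/(s+f).
u* = 0.63 / (0.63 + 35.4) = 0.63 / 36.03 = 1.75%.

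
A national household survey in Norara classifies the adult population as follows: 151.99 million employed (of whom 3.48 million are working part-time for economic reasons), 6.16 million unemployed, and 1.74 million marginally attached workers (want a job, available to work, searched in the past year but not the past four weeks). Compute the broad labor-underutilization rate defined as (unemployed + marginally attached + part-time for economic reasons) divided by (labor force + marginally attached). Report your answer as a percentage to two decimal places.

Labor force = 151.99 + 6.16 = 158.15 million.
Numerator = 6.16 + 1.74 + 3.48 = 11.38 million.
Denominator = 158.15 + 1.74 = 159.89 million.
Broad rate = 11.38 / 159.89 = 7.12%.

Broad underutilization rate ≈ 7.12%.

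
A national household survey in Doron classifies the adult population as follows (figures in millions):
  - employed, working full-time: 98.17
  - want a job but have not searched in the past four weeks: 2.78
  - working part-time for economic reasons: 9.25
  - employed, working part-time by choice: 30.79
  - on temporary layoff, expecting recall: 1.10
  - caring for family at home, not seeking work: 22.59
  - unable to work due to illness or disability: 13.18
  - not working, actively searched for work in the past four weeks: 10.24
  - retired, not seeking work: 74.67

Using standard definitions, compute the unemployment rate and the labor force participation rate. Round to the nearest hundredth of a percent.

Employed = 98.17 + 9.25 + 30.79 = 138.21 million (anyone who worked, including part-time for economic reasons, counts as employed).
Unemployed = 1.10 + 10.24 = 11.34 million (jobless and actively searching, or on temporary layoff).
Labor force = 138.21 + 11.34 = 149.55 million.
Not in labor force = 2.78 + 22.59 + 13.18 + 74.67 = 113.22 million (those not working and not actively searching are outside the labor force — including those who want a job but have given up searching).
Civilian working-age population = 149.55 + 113.22 = 262.77 million.
Unemployment rate = 11.34 / 149.55 = 7.58%.
Labor force participation rate = 149.55 / 262.77 = 56.91%.

Unemployment rate ≈ 7.58%; labor force participation rate ≈ 56.91%.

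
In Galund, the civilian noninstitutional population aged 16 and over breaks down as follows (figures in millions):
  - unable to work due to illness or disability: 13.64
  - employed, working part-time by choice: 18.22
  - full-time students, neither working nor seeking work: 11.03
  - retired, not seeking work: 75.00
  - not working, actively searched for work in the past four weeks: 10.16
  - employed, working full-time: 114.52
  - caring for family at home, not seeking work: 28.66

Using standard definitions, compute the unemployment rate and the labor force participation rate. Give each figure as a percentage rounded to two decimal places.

Employed = 18.22 + 114.52 = 132.74 million.
Unemployed = 10.16 million.
Labor force = 132.74 + 10.16 = 142.90 million.
Not in labor force = 13.64 + 11.03 + 75.00 + 28.66 = 128.33 million (those not working and not actively searching are outside the labor force).
Civilian working-age population = 142.90 + 128.33 = 271.23 million.
Unemployment rate = 10.16 / 142.90 = 7.11%.
Labor force participation rate = 142.90 / 271.23 = 52.69%.

Unemployment rate ≈ 7.11%; labor force participation rate ≈ 52.69%.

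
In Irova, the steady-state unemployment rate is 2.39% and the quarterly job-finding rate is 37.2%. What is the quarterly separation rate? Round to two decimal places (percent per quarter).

From u* = s/(s+f): s = u·f/(1−u).
s = 0.0239 × 37.2 / (1 − 0.0239) = 0.8891 / 0.9761 ≈ 0.91% per quarter.

Separation rate ≈ 0.91% per quarter.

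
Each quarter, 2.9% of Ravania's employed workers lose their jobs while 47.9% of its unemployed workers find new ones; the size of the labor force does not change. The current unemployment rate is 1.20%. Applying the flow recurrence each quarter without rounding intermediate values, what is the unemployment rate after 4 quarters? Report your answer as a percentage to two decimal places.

With a fixed labor force, u_{t+1} = u_t + s·(1−u_t) − f·u_t = u_t·(1−s−f) + s.
Here 1−s−f = 0.492 and s = 0.029.
u_1 = 0.012000 × 0.492 + 0.029 = 0.034904.
u_2 = 0.034904 × 0.492 + 0.029 = 0.046173.
u_3 = 0.046173 × 0.492 + 0.029 = 0.051717.
u_4 = 0.051717 × 0.492 + 0.029 = 0.054445.

Unemployment rate after four quarters ≈ 5.44%.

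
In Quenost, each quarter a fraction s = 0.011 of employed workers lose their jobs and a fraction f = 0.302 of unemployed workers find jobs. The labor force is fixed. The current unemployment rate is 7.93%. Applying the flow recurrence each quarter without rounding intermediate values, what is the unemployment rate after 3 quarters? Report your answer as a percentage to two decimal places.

With a fixed labor force, u_{t+1} = u_t + s·(1−u_t) − f·u_t = u_t·(1−s−f) + s.
Here 1−s−f = 0.687 and s = 0.011.
u_1 = 0.079300 × 0.687 + 0.011 = 0.065479.
u_2 = 0.065479 × 0.687 + 0.011 = 0.055984.
u_3 = 0.055984 × 0.687 + 0.011 = 0.049461.

Unemployment rate after three quarters ≈ 4.95%.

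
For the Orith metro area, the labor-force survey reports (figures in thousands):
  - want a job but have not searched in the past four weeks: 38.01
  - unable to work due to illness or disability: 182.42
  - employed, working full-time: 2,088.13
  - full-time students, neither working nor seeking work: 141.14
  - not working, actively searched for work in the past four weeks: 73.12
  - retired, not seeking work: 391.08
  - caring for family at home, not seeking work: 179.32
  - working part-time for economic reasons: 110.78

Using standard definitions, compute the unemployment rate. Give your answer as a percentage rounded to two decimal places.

Unemployment rate ≈ 3.22%.

Employed = 2,088.13 + 110.78 = 2,198.91 thousand (anyone who worked, including part-time for economic reasons, counts as employed).
Unemployed = 73.12 thousand.
Labor force = 2,198.91 + 73.12 = 2,272.03 thousand.
Unemployment rate = 73.12 / 2,272.03 = 3.22%.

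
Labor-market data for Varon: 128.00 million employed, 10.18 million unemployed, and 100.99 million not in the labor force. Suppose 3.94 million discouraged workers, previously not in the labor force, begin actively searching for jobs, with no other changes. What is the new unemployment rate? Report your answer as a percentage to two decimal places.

Initially, labor force = 128.00 + 10.18 = 138.18 million, so u = 10.18/138.18 = 7.37%.
After the change, unemployed and labor force both rise by 3.94 → E = 128.00, U = 14.12, labor force = 142.12 million.
New unemployment rate = 14.12 / 142.12 = 9.94%.

New unemployment rate ≈ 9.94%.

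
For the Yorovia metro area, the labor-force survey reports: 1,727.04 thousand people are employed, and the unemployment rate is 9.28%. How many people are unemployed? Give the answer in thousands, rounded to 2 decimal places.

Let U be the number unemployed. The labor force is E + U, and U/(E+U) = 0.0928.
So U = 0.0928 × 1,727.04 / (1 − 0.0928) = 160.2693 / 0.9072 ≈ 176.66 thousand.

About 176.66 thousand are unemployed.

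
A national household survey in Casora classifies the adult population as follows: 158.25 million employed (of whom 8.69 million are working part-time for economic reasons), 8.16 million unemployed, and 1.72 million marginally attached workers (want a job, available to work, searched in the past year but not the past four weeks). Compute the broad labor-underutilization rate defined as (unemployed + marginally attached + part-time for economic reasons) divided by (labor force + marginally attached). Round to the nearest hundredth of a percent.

Labor force = 158.25 + 8.16 = 166.41 million.
Numerator = 8.16 + 1.72 + 8.69 = 18.57 million.
Denominator = 166.41 + 1.72 = 168.13 million.
Broad rate = 18.57 / 168.13 = 11.05%.

Broad underutilization rate ≈ 11.05%.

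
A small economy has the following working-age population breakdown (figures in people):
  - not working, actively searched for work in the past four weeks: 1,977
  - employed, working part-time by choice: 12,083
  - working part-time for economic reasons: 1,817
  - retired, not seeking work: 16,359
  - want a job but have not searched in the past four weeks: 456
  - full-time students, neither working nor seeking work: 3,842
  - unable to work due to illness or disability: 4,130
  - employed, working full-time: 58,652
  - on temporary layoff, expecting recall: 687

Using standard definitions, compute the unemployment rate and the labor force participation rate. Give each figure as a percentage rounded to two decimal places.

Employed = 12,083 + 1,817 + 58,652 = 72,552 (anyone who worked, including part-time for economic reasons, counts as employed).
Unemployed = 1,977 + 687 = 2,664 (jobless and actively searching, or on temporary layoff).
Labor force = 72,552 + 2,664 = 75,216.
Not in labor force = 16,359 + 456 + 3,842 + 4,130 = 24,787 (those not working and not actively searching are outside the labor force — including those who want a job but have given up searching).
Civilian working-age population = 75,216 + 24,787 = 100,003.
Unemployment rate = 2,664 / 75,216 = 3.54%.
Labor force participation rate = 75,216 / 100,003 = 75.21%.

Unemployment rate ≈ 3.54%; labor force participation rate ≈ 75.21%.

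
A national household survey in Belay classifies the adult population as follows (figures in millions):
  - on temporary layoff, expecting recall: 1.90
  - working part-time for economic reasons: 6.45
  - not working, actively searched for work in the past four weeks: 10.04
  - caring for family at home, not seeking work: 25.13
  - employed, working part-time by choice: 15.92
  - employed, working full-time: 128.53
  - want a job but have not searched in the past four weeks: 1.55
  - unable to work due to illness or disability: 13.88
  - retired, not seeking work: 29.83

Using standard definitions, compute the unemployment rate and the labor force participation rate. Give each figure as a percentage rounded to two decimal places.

Unemployment rate ≈ 7.33%; labor force participation rate ≈ 69.82%.

Employed = 6.45 + 15.92 + 128.53 = 150.90 million (anyone who worked, including part-time for economic reasons, counts as employed).
Unemployed = 1.90 + 10.04 = 11.94 million (jobless and actively searching, or on temporary layoff).
Labor force = 150.90 + 11.94 = 162.84 million.
Not in labor force = 25.13 + 1.55 + 13.88 + 29.83 = 70.39 million (those not working and not actively searching are outside the labor force — including those who want a job but have given up searching).
Civilian working-age population = 162.84 + 70.39 = 233.23 million.
Unemployment rate = 11.94 / 162.84 = 7.33%.
Labor force participation rate = 162.84 / 233.23 = 69.82%.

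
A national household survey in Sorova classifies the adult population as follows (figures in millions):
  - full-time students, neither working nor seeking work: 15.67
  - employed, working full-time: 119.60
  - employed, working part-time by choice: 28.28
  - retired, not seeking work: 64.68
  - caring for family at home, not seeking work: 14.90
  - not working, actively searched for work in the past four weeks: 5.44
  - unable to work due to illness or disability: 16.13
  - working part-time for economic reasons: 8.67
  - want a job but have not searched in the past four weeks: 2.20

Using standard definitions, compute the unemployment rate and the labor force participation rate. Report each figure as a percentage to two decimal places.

Employed = 119.60 + 28.28 + 8.67 = 156.55 million (anyone who worked, including part-time for economic reasons, counts as employed).
Unemployed = 5.44 million.
Labor force = 156.55 + 5.44 = 161.99 million.
Not in labor force = 15.67 + 64.68 + 14.90 + 16.13 + 2.20 = 113.58 million (those not working and not actively searching are outside the labor force — including those who want a job but have given up searching).
Civilian working-age population = 161.99 + 113.58 = 275.57 million.
Unemployment rate = 5.44 / 161.99 = 3.36%.
Labor force participation rate = 161.99 / 275.57 = 58.78%.

Unemployment rate ≈ 3.36%; labor force participation rate ≈ 58.78%.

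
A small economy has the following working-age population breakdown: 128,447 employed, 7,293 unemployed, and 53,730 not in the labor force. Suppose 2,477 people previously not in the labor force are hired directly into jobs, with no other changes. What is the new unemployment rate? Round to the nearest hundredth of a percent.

New unemployment rate ≈ 5.28%.

Initially, labor force = 128,447 + 7,293 = 135,740, so u = 7,293/135,740 = 5.37%.
After the change, employed and labor force both rise by 2,477; unemployed unchanged → E = 130,924, U = 7,293, labor force = 138,217.
New unemployment rate = 7,293 / 138,217 = 5.28%.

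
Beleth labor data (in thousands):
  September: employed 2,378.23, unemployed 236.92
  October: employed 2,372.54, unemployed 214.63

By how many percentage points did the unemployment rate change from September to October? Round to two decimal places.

The unemployment rate changed by −0.76 percentage points.

September: labor force = 2,378.23 + 236.92 = 2,615.15; u = 236.92/2,615.15 = 9.06%.
October: labor force = 2,372.54 + 214.63 = 2,587.17; u = 214.63/2,587.17 = 8.30%.
Change = 8.30% − 9.06% = −0.76 pp.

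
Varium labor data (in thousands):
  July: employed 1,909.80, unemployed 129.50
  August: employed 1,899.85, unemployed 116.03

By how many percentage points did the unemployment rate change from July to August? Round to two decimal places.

The unemployment rate changed by −0.59 percentage points.

July: labor force = 1,909.80 + 129.50 = 2,039.30; u = 129.50/2,039.30 = 6.35%.
August: labor force = 1,899.85 + 116.03 = 2,015.88; u = 116.03/2,015.88 = 5.76%.
Change = 5.76% − 6.35% = −0.59 pp.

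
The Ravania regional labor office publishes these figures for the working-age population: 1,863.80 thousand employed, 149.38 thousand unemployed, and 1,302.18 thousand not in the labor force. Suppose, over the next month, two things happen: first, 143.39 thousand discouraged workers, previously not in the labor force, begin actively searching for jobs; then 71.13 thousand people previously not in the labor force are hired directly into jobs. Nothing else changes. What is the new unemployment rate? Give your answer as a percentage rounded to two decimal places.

Initially, labor force = 1,863.80 + 149.38 = 2,013.18 thousand, so u = 149.38/2,013.18 = 7.42%.
After the first change, unemployed and labor force both rise by 143.39 → E = 1,863.80, U = 292.77, labor force = 2,156.57 thousand.
After the second change, employed and labor force both rise by 71.13; unemployed unchanged → E = 1,934.93, U = 292.77, labor force = 2,227.70 thousand.
New unemployment rate = 292.77 / 2,227.70 = 13.14%.

New unemployment rate ≈ 13.14%.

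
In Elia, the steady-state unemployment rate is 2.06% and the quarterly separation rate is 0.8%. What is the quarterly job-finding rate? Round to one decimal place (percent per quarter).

From u* = s/(s+f): f = s·(1−u)/u.
f = 0.8 × (1 − 0.0206) / 0.0206 = 0.7835 / 0.0206 ≈ 38.0% per quarter.

Job-finding rate ≈ 38.0% per quarter.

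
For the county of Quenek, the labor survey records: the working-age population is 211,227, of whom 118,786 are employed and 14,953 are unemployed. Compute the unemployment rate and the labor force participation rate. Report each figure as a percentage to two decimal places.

Labor force = employed + unemployed = 118,786 + 14,953 = 133,739.
Unemployment rate = 14,953 / 133,739 = 11.18%.
Labor force participation rate = 133,739 / 211,227 = 63.32%.

Unemployment rate ≈ 11.18%; labor force participation rate ≈ 63.32%.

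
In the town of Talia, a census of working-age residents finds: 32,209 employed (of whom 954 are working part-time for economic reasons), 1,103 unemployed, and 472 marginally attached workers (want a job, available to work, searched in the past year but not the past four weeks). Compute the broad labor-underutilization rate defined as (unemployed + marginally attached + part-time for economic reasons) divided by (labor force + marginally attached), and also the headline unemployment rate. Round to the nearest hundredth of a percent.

Broad underutilization rate ≈ 7.49%; headline unemployment rate ≈ 3.31%.

Labor force = 32,209 + 1,103 = 33,312.
Numerator = 1,103 + 472 + 954 = 2,529.
Denominator = 33,312 + 472 = 33,784.
Broad rate = 2,529 / 33,784 = 7.49%.
Headline unemployment rate = 1,103 / 33,312 = 3.31%.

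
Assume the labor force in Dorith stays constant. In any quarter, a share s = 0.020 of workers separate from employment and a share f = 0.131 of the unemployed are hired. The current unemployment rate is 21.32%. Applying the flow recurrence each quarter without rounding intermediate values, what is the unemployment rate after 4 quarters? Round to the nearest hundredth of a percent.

Unemployment rate after four quarters ≈ 17.44%.

With a fixed labor force, u_{t+1} = u_t + s·(1−u_t) − f·u_t = u_t·(1−s−f) + s.
Here 1−s−f = 0.849 and s = 0.020.
u_1 = 0.213200 × 0.849 + 0.020 = 0.201007.
u_2 = 0.201007 × 0.849 + 0.020 = 0.190655.
u_3 = 0.190655 × 0.849 + 0.020 = 0.181866.
u_4 = 0.181866 × 0.849 + 0.020 = 0.174404.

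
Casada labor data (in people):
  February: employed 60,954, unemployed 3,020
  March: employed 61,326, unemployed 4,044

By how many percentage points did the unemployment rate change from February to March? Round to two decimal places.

February: labor force = 60,954 + 3,020 = 63,974; u = 3,020/63,974 = 4.72%.
March: labor force = 61,326 + 4,044 = 65,370; u = 4,044/65,370 = 6.19%.
Change = 6.19% − 4.72% = +1.47 pp.

The unemployment rate changed by +1.47 percentage points.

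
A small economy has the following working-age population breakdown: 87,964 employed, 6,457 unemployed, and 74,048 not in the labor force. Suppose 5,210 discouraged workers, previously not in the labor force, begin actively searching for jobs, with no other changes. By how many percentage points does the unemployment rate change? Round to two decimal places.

Initially, labor force = 87,964 + 6,457 = 94,421, so u = 6,457/94,421 = 6.84%.
After the change, unemployed and labor force both rise by 5,210 → E = 87,964, U = 11,667, labor force = 99,631.
New unemployment rate = 11,667 / 99,631 = 11.71%.
Change = 11.71% − 6.84% = +4.87 percentage points.

The unemployment rate changes by +4.87 percentage points.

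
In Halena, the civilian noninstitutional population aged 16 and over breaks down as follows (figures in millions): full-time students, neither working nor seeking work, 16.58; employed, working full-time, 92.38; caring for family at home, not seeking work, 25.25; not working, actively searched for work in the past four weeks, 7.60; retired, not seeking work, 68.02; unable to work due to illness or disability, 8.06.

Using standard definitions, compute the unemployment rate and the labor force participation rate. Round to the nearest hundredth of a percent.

Unemployment rate ≈ 7.60%; labor force participation rate ≈ 45.89%.

Employed = 92.38 million.
Unemployed = 7.60 million.
Labor force = 92.38 + 7.60 = 99.98 million.
Not in labor force = 16.58 + 25.25 + 68.02 + 8.06 = 117.91 million (those not working and not actively searching are outside the labor force).
Civilian working-age population = 99.98 + 117.91 = 217.89 million.
Unemployment rate = 7.60 / 99.98 = 7.60%.
Labor force participation rate = 99.98 / 217.89 = 45.89%.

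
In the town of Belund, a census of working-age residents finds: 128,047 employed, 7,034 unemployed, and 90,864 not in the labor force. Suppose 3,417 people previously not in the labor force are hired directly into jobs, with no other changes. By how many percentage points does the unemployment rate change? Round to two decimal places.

The unemployment rate changes by −0.13 percentage points.

Initially, labor force = 128,047 + 7,034 = 135,081, so u = 7,034/135,081 = 5.21%.
After the change, employed and labor force both rise by 3,417; unemployed unchanged → E = 131,464, U = 7,034, labor force = 138,498.
New unemployment rate = 7,034 / 138,498 = 5.08%.
Change = 5.08% − 5.21% = −0.13 percentage points.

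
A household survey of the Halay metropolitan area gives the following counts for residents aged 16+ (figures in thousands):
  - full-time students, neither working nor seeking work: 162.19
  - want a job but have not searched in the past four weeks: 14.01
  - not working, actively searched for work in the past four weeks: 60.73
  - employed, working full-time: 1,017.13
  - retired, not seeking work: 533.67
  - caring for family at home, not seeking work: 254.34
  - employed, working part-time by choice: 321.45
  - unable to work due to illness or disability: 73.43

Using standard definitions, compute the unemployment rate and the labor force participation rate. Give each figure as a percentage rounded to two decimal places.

Employed = 1,017.13 + 321.45 = 1,338.58 thousand.
Unemployed = 60.73 thousand.
Labor force = 1,338.58 + 60.73 = 1,399.31 thousand.
Not in labor force = 162.19 + 14.01 + 533.67 + 254.34 + 73.43 = 1,037.64 thousand (those not working and not actively searching are outside the labor force — including those who want a job but have given up searching).
Civilian working-age population = 1,399.31 + 1,037.64 = 2,436.95 thousand.
Unemployment rate = 60.73 / 1,399.31 = 4.34%.
Labor force participation rate = 1,399.31 / 2,436.95 = 57.42%.

Unemployment rate ≈ 4.34%; labor force participation rate ≈ 57.42%.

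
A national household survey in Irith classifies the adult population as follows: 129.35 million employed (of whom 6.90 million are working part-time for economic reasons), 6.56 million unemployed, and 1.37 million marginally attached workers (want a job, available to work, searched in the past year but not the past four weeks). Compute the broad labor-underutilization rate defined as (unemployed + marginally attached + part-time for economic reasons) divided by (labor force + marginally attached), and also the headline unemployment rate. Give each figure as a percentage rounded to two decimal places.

Labor force = 129.35 + 6.56 = 135.91 million.
Numerator = 6.56 + 1.37 + 6.90 = 14.83 million.
Denominator = 135.91 + 1.37 = 137.28 million.
Broad rate = 14.83 / 137.28 = 10.80%.
Headline unemployment rate = 6.56 / 135.91 = 4.83%.

Broad underutilization rate ≈ 10.80%; headline unemployment rate ≈ 4.83%.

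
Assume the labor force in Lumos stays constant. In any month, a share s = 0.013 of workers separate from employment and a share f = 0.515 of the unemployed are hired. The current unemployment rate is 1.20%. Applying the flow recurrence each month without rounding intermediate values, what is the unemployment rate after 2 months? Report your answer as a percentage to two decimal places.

With a fixed labor force, u_{t+1} = u_t + s·(1−u_t) − f·u_t = u_t·(1−s−f) + s.
Here 1−s−f = 0.472 and s = 0.013.
u_1 = 0.012000 × 0.472 + 0.013 = 0.018664.
u_2 = 0.018664 × 0.472 + 0.013 = 0.021809.

Unemployment rate after two months ≈ 2.18%.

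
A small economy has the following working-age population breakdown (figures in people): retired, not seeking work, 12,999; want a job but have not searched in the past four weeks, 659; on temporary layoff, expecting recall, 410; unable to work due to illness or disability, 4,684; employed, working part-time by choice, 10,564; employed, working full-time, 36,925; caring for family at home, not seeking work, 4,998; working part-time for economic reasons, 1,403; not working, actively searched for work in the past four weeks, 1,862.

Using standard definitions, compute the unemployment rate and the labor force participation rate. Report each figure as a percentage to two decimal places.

Unemployment rate ≈ 4.44%; labor force participation rate ≈ 68.67%.

Employed = 10,564 + 36,925 + 1,403 = 48,892 (anyone who worked, including part-time for economic reasons, counts as employed).
Unemployed = 410 + 1,862 = 2,272 (jobless and actively searching, or on temporary layoff).
Labor force = 48,892 + 2,272 = 51,164.
Not in labor force = 12,999 + 659 + 4,684 + 4,998 = 23,340 (those not working and not actively searching are outside the labor force — including those who want a job but have given up searching).
Civilian working-age population = 51,164 + 23,340 = 74,504.
Unemployment rate = 2,272 / 51,164 = 4.44%.
Labor force participation rate = 51,164 / 74,504 = 68.67%.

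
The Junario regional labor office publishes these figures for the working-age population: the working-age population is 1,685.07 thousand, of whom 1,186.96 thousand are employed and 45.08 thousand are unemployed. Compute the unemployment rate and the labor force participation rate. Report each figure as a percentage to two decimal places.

Unemployment rate ≈ 3.66%; labor force participation rate ≈ 73.12%.

Labor force = employed + unemployed = 1,186.96 + 45.08 = 1,232.04 thousand.
Unemployment rate = 45.08 / 1,232.04 = 3.66%.
Labor force participation rate = 1,232.04 / 1,685.07 = 73.12%.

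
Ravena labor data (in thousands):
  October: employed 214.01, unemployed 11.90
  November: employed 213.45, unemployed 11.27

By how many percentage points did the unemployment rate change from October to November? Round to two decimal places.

October: labor force = 214.01 + 11.90 = 225.91; u = 11.90/225.91 = 5.27%.
November: labor force = 213.45 + 11.27 = 224.72; u = 11.27/224.72 = 5.02%.
Change = 5.02% − 5.27% = −0.25 pp.

The unemployment rate changed by −0.25 percentage points.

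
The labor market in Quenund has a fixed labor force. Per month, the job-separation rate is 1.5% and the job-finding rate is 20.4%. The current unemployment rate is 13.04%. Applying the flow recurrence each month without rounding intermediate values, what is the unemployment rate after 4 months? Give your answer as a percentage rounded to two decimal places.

Unemployment rate after four months ≈ 9.15%.

With a fixed labor force, u_{t+1} = u_t + s·(1−u_t) − f·u_t = u_t·(1−s−f) + s.
Here 1−s−f = 0.781 and s = 0.015.
u_1 = 0.130400 × 0.781 + 0.015 = 0.116842.
u_2 = 0.116842 × 0.781 + 0.015 = 0.106254.
u_3 = 0.106254 × 0.781 + 0.015 = 0.097984.
u_4 = 0.097984 × 0.781 + 0.015 = 0.091526.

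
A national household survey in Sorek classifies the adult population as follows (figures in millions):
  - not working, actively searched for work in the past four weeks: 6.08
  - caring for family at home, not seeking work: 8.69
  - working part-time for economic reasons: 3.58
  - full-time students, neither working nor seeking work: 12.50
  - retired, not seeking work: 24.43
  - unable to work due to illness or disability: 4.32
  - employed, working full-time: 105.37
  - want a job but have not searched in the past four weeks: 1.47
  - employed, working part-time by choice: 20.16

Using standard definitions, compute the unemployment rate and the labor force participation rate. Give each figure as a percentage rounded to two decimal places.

Unemployment rate ≈ 4.50%; labor force participation rate ≈ 72.45%.

Employed = 3.58 + 105.37 + 20.16 = 129.11 million (anyone who worked, including part-time for economic reasons, counts as employed).
Unemployed = 6.08 million.
Labor force = 129.11 + 6.08 = 135.19 million.
Not in labor force = 8.69 + 12.50 + 24.43 + 4.32 + 1.47 = 51.41 million (those not working and not actively searching are outside the labor force — including those who want a job but have given up searching).
Civilian working-age population = 135.19 + 51.41 = 186.60 million.
Unemployment rate = 6.08 / 135.19 = 4.50%.
Labor force participation rate = 135.19 / 186.60 = 72.45%.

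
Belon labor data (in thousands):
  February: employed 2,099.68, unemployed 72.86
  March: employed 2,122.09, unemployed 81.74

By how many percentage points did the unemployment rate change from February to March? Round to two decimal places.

February: labor force = 2,099.68 + 72.86 = 2,172.54; u = 72.86/2,172.54 = 3.35%.
March: labor force = 2,122.09 + 81.74 = 2,203.83; u = 81.74/2,203.83 = 3.71%.
Change = 3.71% − 3.35% = +0.36 pp.

The unemployment rate changed by +0.36 percentage points.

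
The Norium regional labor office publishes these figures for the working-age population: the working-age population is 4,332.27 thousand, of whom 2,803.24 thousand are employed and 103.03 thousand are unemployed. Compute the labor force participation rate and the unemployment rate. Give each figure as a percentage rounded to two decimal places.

Labor force = employed + unemployed = 2,803.24 + 103.03 = 2,906.27 thousand.
Unemployment rate = 103.03 / 2,906.27 = 3.55%.
Labor force participation rate = 2,906.27 / 4,332.27 = 67.08%.

Labor force participation rate ≈ 67.08%; unemployment rate ≈ 3.55%.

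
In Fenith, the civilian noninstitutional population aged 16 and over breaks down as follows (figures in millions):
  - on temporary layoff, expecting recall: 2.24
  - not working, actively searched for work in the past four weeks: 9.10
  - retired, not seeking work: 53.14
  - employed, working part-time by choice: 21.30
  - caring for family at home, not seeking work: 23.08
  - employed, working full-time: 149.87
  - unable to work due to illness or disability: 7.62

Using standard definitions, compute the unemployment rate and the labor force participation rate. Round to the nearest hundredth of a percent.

Unemployment rate ≈ 6.21%; labor force participation rate ≈ 68.52%.

Employed = 21.30 + 149.87 = 171.17 million.
Unemployed = 2.24 + 9.10 = 11.34 million (jobless and actively searching, or on temporary layoff).
Labor force = 171.17 + 11.34 = 182.51 million.
Not in labor force = 53.14 + 23.08 + 7.62 = 83.84 million (those not working and not actively searching are outside the labor force).
Civilian working-age population = 182.51 + 83.84 = 266.35 million.
Unemployment rate = 11.34 / 182.51 = 6.21%.
Labor force participation rate = 182.51 / 266.35 = 68.52%.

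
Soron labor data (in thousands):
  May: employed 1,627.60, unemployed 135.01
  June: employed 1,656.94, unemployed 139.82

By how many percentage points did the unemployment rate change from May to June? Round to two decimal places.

The unemployment rate changed by +0.12 percentage points.

May: labor force = 1,627.60 + 135.01 = 1,762.61; u = 135.01/1,762.61 = 7.66%.
June: labor force = 1,656.94 + 139.82 = 1,796.76; u = 139.82/1,796.76 = 7.78%.
Change = 7.78% − 7.66% = +0.12 pp.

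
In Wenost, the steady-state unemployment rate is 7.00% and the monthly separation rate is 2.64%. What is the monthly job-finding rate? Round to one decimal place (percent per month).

From u* = s/(s+f): f = s·(1−u)/u.
f = 2.64 × (1 − 0.0700) / 0.0700 = 2.4552 / 0.0700 ≈ 35.1% per month.

Job-finding rate ≈ 35.1% per month.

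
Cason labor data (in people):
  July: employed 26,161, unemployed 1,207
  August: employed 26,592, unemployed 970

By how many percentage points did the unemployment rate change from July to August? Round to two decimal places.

The unemployment rate changed by −0.89 percentage points.

July: labor force = 26,161 + 1,207 = 27,368; u = 1,207/27,368 = 4.41%.
August: labor force = 26,592 + 970 = 27,562; u = 970/27,562 = 3.52%.
Change = 3.52% − 4.41% = −0.89 pp.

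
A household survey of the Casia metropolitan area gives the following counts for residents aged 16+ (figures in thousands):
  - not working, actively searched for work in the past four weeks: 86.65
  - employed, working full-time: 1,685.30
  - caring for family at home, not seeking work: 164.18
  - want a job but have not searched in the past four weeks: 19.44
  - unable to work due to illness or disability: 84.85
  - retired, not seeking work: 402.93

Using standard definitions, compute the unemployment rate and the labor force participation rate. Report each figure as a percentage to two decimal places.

Unemployment rate ≈ 4.89%; labor force participation rate ≈ 72.52%.

Employed = 1,685.30 thousand.
Unemployed = 86.65 thousand.
Labor force = 1,685.30 + 86.65 = 1,771.95 thousand.
Not in labor force = 164.18 + 19.44 + 84.85 + 402.93 = 671.40 thousand (those not working and not actively searching are outside the labor force — including those who want a job but have given up searching).
Civilian working-age population = 1,771.95 + 671.40 = 2,443.35 thousand.
Unemployment rate = 86.65 / 1,771.95 = 4.89%.
Labor force participation rate = 1,771.95 / 2,443.35 = 72.52%.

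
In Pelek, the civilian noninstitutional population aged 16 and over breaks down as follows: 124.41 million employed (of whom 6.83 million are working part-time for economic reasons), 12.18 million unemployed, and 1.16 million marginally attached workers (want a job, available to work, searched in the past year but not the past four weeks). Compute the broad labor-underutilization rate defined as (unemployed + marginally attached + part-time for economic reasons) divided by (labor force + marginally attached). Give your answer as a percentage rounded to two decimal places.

Labor force = 124.41 + 12.18 = 136.59 million.
Numerator = 12.18 + 1.16 + 6.83 = 20.17 million.
Denominator = 136.59 + 1.16 = 137.75 million.
Broad rate = 20.17 / 137.75 = 14.64%.

Broad underutilization rate ≈ 14.64%.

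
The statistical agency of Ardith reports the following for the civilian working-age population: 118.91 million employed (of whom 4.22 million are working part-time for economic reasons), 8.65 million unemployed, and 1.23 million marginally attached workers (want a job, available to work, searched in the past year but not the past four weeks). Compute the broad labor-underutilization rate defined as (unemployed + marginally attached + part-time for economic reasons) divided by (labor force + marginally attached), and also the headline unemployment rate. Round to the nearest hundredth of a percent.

Broad underutilization rate ≈ 10.95%; headline unemployment rate ≈ 6.78%.

Labor force = 118.91 + 8.65 = 127.56 million.
Numerator = 8.65 + 1.23 + 4.22 = 14.10 million.
Denominator = 127.56 + 1.23 = 128.79 million.
Broad rate = 14.10 / 128.79 = 10.95%.
Headline unemployment rate = 8.65 / 127.56 = 6.78%.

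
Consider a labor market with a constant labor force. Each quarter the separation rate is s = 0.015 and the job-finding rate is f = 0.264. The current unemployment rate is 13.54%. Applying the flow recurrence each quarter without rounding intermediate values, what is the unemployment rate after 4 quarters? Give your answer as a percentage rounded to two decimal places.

With a fixed labor force, u_{t+1} = u_t + s·(1−u_t) − f·u_t = u_t·(1−s−f) + s.
Here 1−s−f = 0.721 and s = 0.015.
u_1 = 0.135400 × 0.721 + 0.015 = 0.112623.
u_2 = 0.112623 × 0.721 + 0.015 = 0.096201.
u_3 = 0.096201 × 0.721 + 0.015 = 0.084361.
u_4 = 0.084361 × 0.721 + 0.015 = 0.075824.

Unemployment rate after four quarters ≈ 7.58%.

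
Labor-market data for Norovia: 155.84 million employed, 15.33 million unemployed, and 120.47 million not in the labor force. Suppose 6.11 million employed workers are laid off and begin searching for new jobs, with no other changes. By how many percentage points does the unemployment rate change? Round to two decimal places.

The unemployment rate changes by +3.57 percentage points.

Initially, labor force = 155.84 + 15.33 = 171.17 million, so u = 15.33/171.17 = 8.96%.
After the change, employed falls and unemployed rises by 6.11; labor force unchanged → E = 149.73, U = 21.44, labor force = 171.17 million.
New unemployment rate = 21.44 / 171.17 = 12.53%.
Change = 12.53% − 8.96% = +3.57 percentage points.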